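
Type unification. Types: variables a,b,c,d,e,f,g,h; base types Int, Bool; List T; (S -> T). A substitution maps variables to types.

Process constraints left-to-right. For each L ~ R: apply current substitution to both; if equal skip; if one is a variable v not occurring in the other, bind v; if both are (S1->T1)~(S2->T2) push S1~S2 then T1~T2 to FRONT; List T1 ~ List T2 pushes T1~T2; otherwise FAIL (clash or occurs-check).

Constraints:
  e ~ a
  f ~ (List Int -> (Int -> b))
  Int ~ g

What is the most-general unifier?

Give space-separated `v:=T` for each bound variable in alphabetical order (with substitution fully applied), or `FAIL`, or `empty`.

Answer: e:=a f:=(List Int -> (Int -> b)) g:=Int

Derivation:
step 1: unify e ~ a  [subst: {-} | 2 pending]
  bind e := a
step 2: unify f ~ (List Int -> (Int -> b))  [subst: {e:=a} | 1 pending]
  bind f := (List Int -> (Int -> b))
step 3: unify Int ~ g  [subst: {e:=a, f:=(List Int -> (Int -> b))} | 0 pending]
  bind g := Int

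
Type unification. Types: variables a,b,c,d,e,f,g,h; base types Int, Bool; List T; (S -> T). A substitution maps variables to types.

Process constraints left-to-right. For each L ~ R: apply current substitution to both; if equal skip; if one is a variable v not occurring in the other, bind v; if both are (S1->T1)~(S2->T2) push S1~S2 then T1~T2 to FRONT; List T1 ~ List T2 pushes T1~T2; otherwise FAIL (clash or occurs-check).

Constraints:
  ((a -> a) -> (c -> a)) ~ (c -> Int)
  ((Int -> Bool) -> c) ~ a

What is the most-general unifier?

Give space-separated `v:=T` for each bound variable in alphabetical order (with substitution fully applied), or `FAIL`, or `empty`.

step 1: unify ((a -> a) -> (c -> a)) ~ (c -> Int)  [subst: {-} | 1 pending]
  -> decompose arrow: push (a -> a)~c, (c -> a)~Int
step 2: unify (a -> a) ~ c  [subst: {-} | 2 pending]
  bind c := (a -> a)
step 3: unify ((a -> a) -> a) ~ Int  [subst: {c:=(a -> a)} | 1 pending]
  clash: ((a -> a) -> a) vs Int

Answer: FAIL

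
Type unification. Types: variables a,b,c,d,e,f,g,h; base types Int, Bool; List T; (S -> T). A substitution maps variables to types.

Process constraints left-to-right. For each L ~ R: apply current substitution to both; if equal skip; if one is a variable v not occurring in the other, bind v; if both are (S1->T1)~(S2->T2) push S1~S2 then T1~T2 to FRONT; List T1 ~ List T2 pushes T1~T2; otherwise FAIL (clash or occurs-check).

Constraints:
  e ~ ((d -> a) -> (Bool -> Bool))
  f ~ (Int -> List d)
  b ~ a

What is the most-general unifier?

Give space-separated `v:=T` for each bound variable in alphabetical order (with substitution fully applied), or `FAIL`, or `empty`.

step 1: unify e ~ ((d -> a) -> (Bool -> Bool))  [subst: {-} | 2 pending]
  bind e := ((d -> a) -> (Bool -> Bool))
step 2: unify f ~ (Int -> List d)  [subst: {e:=((d -> a) -> (Bool -> Bool))} | 1 pending]
  bind f := (Int -> List d)
step 3: unify b ~ a  [subst: {e:=((d -> a) -> (Bool -> Bool)), f:=(Int -> List d)} | 0 pending]
  bind b := a

Answer: b:=a e:=((d -> a) -> (Bool -> Bool)) f:=(Int -> List d)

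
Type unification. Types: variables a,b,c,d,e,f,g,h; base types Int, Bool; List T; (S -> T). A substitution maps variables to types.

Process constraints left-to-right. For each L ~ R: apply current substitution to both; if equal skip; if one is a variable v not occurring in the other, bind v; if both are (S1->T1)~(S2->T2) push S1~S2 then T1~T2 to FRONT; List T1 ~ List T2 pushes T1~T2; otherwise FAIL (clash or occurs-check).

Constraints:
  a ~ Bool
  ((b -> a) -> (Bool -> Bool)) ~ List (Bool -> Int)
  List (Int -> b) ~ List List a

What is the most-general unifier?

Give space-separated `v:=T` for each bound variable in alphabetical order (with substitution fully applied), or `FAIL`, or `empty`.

step 1: unify a ~ Bool  [subst: {-} | 2 pending]
  bind a := Bool
step 2: unify ((b -> Bool) -> (Bool -> Bool)) ~ List (Bool -> Int)  [subst: {a:=Bool} | 1 pending]
  clash: ((b -> Bool) -> (Bool -> Bool)) vs List (Bool -> Int)

Answer: FAIL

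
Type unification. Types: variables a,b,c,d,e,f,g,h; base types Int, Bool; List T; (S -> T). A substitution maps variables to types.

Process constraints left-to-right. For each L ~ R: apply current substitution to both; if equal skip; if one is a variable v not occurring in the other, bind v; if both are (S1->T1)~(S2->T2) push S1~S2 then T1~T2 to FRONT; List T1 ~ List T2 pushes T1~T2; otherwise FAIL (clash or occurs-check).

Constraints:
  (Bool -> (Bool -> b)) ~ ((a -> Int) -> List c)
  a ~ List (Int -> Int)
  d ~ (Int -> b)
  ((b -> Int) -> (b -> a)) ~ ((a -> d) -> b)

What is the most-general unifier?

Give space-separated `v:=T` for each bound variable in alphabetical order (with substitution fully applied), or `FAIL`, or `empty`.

Answer: FAIL

Derivation:
step 1: unify (Bool -> (Bool -> b)) ~ ((a -> Int) -> List c)  [subst: {-} | 3 pending]
  -> decompose arrow: push Bool~(a -> Int), (Bool -> b)~List c
step 2: unify Bool ~ (a -> Int)  [subst: {-} | 4 pending]
  clash: Bool vs (a -> Int)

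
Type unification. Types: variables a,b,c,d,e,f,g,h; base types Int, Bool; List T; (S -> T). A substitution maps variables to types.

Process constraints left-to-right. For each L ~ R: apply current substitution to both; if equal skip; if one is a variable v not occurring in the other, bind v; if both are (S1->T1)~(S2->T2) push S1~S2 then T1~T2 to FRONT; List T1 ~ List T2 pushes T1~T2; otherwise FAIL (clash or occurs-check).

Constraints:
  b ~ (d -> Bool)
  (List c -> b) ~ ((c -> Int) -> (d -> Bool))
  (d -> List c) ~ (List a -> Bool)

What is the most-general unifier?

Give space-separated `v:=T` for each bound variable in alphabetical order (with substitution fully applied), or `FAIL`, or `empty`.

Answer: FAIL

Derivation:
step 1: unify b ~ (d -> Bool)  [subst: {-} | 2 pending]
  bind b := (d -> Bool)
step 2: unify (List c -> (d -> Bool)) ~ ((c -> Int) -> (d -> Bool))  [subst: {b:=(d -> Bool)} | 1 pending]
  -> decompose arrow: push List c~(c -> Int), (d -> Bool)~(d -> Bool)
step 3: unify List c ~ (c -> Int)  [subst: {b:=(d -> Bool)} | 2 pending]
  clash: List c vs (c -> Int)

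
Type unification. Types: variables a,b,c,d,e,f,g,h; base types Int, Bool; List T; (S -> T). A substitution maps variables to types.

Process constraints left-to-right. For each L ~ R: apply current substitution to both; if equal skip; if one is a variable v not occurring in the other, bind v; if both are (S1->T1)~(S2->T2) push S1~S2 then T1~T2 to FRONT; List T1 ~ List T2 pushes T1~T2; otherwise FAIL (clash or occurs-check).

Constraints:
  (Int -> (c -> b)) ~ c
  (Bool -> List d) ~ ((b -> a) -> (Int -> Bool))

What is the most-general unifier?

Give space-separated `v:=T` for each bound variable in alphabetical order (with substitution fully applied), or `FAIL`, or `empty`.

step 1: unify (Int -> (c -> b)) ~ c  [subst: {-} | 1 pending]
  occurs-check fail

Answer: FAIL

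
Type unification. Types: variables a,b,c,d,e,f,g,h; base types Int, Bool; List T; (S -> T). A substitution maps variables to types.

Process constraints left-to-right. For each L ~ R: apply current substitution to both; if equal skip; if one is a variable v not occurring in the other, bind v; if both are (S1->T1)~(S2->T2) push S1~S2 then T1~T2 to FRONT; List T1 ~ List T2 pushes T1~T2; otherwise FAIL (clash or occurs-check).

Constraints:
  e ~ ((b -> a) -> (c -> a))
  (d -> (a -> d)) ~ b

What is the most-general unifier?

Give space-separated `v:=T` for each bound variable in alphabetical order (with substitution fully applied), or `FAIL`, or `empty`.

step 1: unify e ~ ((b -> a) -> (c -> a))  [subst: {-} | 1 pending]
  bind e := ((b -> a) -> (c -> a))
step 2: unify (d -> (a -> d)) ~ b  [subst: {e:=((b -> a) -> (c -> a))} | 0 pending]
  bind b := (d -> (a -> d))

Answer: b:=(d -> (a -> d)) e:=(((d -> (a -> d)) -> a) -> (c -> a))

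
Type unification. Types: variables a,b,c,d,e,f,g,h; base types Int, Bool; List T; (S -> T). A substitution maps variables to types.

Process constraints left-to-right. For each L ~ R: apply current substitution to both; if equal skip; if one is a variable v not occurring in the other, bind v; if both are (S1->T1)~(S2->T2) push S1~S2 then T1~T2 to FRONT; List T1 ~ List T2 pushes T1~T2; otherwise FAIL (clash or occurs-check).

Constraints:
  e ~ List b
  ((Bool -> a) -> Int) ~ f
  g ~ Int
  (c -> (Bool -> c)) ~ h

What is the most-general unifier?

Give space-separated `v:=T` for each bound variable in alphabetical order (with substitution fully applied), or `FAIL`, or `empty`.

step 1: unify e ~ List b  [subst: {-} | 3 pending]
  bind e := List b
step 2: unify ((Bool -> a) -> Int) ~ f  [subst: {e:=List b} | 2 pending]
  bind f := ((Bool -> a) -> Int)
step 3: unify g ~ Int  [subst: {e:=List b, f:=((Bool -> a) -> Int)} | 1 pending]
  bind g := Int
step 4: unify (c -> (Bool -> c)) ~ h  [subst: {e:=List b, f:=((Bool -> a) -> Int), g:=Int} | 0 pending]
  bind h := (c -> (Bool -> c))

Answer: e:=List b f:=((Bool -> a) -> Int) g:=Int h:=(c -> (Bool -> c))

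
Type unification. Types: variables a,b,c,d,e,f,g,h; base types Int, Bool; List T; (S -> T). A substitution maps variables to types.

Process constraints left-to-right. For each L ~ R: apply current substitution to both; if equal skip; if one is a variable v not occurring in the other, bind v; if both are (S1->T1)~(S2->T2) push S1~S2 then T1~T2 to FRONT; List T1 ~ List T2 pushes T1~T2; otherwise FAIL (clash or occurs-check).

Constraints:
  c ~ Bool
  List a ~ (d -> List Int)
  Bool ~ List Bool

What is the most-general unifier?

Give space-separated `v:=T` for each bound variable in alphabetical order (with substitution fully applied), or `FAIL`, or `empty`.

step 1: unify c ~ Bool  [subst: {-} | 2 pending]
  bind c := Bool
step 2: unify List a ~ (d -> List Int)  [subst: {c:=Bool} | 1 pending]
  clash: List a vs (d -> List Int)

Answer: FAIL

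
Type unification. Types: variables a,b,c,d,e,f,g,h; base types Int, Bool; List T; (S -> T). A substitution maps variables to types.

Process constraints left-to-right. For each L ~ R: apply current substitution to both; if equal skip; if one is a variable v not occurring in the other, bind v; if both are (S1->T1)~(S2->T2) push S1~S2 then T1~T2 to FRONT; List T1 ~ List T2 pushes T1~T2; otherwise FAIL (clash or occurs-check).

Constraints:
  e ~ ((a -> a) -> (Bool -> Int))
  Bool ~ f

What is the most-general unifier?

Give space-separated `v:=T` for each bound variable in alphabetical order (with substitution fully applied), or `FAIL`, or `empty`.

Answer: e:=((a -> a) -> (Bool -> Int)) f:=Bool

Derivation:
step 1: unify e ~ ((a -> a) -> (Bool -> Int))  [subst: {-} | 1 pending]
  bind e := ((a -> a) -> (Bool -> Int))
step 2: unify Bool ~ f  [subst: {e:=((a -> a) -> (Bool -> Int))} | 0 pending]
  bind f := Bool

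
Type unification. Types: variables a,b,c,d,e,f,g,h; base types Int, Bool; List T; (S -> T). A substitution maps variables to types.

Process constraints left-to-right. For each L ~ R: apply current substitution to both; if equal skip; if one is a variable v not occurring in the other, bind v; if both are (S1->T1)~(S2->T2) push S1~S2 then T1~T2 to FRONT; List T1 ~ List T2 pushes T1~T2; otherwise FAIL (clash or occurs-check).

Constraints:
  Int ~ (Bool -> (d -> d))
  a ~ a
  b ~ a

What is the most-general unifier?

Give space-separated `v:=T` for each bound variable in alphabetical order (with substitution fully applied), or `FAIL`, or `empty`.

Answer: FAIL

Derivation:
step 1: unify Int ~ (Bool -> (d -> d))  [subst: {-} | 2 pending]
  clash: Int vs (Bool -> (d -> d))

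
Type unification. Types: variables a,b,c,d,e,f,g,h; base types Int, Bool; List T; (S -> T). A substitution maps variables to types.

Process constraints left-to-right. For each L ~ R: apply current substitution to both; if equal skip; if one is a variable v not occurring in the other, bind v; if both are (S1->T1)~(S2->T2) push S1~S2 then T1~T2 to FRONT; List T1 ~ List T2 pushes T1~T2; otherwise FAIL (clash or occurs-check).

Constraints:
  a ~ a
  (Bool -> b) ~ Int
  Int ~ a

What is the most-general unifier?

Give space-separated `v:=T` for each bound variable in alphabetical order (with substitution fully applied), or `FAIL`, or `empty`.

step 1: unify a ~ a  [subst: {-} | 2 pending]
  -> identical, skip
step 2: unify (Bool -> b) ~ Int  [subst: {-} | 1 pending]
  clash: (Bool -> b) vs Int

Answer: FAIL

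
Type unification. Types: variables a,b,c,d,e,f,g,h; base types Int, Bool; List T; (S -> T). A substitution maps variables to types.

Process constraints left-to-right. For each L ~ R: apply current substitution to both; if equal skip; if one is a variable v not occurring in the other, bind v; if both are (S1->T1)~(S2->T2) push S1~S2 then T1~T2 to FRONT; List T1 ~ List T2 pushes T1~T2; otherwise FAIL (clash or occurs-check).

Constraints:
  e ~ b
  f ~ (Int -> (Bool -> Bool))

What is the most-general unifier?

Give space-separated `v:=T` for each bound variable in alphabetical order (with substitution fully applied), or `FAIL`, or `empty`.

step 1: unify e ~ b  [subst: {-} | 1 pending]
  bind e := b
step 2: unify f ~ (Int -> (Bool -> Bool))  [subst: {e:=b} | 0 pending]
  bind f := (Int -> (Bool -> Bool))

Answer: e:=b f:=(Int -> (Bool -> Bool))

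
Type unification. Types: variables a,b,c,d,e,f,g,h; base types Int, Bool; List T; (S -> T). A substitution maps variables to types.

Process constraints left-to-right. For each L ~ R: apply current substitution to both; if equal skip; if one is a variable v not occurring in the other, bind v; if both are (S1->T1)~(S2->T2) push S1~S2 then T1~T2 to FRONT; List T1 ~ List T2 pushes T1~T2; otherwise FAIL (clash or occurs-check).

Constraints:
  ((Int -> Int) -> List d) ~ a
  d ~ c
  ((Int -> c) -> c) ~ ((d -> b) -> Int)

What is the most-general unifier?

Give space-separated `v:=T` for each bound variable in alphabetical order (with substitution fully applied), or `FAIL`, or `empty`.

step 1: unify ((Int -> Int) -> List d) ~ a  [subst: {-} | 2 pending]
  bind a := ((Int -> Int) -> List d)
step 2: unify d ~ c  [subst: {a:=((Int -> Int) -> List d)} | 1 pending]
  bind d := c
step 3: unify ((Int -> c) -> c) ~ ((c -> b) -> Int)  [subst: {a:=((Int -> Int) -> List d), d:=c} | 0 pending]
  -> decompose arrow: push (Int -> c)~(c -> b), c~Int
step 4: unify (Int -> c) ~ (c -> b)  [subst: {a:=((Int -> Int) -> List d), d:=c} | 1 pending]
  -> decompose arrow: push Int~c, c~b
step 5: unify Int ~ c  [subst: {a:=((Int -> Int) -> List d), d:=c} | 2 pending]
  bind c := Int
step 6: unify Int ~ b  [subst: {a:=((Int -> Int) -> List d), d:=c, c:=Int} | 1 pending]
  bind b := Int
step 7: unify Int ~ Int  [subst: {a:=((Int -> Int) -> List d), d:=c, c:=Int, b:=Int} | 0 pending]
  -> identical, skip

Answer: a:=((Int -> Int) -> List Int) b:=Int c:=Int d:=Int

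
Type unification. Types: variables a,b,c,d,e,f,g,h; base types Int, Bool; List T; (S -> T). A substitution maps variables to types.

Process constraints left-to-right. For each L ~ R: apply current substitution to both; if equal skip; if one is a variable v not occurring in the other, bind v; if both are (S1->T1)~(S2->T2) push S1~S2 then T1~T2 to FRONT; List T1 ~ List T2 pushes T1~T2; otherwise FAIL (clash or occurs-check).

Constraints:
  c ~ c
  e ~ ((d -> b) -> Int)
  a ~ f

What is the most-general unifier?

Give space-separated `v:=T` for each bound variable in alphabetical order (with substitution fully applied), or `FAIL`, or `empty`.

Answer: a:=f e:=((d -> b) -> Int)

Derivation:
step 1: unify c ~ c  [subst: {-} | 2 pending]
  -> identical, skip
step 2: unify e ~ ((d -> b) -> Int)  [subst: {-} | 1 pending]
  bind e := ((d -> b) -> Int)
step 3: unify a ~ f  [subst: {e:=((d -> b) -> Int)} | 0 pending]
  bind a := f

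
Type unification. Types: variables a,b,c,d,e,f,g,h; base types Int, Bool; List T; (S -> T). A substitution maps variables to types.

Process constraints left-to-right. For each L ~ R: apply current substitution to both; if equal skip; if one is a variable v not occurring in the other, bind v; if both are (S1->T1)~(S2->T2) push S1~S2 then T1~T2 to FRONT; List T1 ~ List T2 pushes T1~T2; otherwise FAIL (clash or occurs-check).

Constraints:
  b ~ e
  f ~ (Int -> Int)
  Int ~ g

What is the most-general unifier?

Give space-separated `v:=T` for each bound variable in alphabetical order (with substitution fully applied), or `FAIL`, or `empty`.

step 1: unify b ~ e  [subst: {-} | 2 pending]
  bind b := e
step 2: unify f ~ (Int -> Int)  [subst: {b:=e} | 1 pending]
  bind f := (Int -> Int)
step 3: unify Int ~ g  [subst: {b:=e, f:=(Int -> Int)} | 0 pending]
  bind g := Int

Answer: b:=e f:=(Int -> Int) g:=Int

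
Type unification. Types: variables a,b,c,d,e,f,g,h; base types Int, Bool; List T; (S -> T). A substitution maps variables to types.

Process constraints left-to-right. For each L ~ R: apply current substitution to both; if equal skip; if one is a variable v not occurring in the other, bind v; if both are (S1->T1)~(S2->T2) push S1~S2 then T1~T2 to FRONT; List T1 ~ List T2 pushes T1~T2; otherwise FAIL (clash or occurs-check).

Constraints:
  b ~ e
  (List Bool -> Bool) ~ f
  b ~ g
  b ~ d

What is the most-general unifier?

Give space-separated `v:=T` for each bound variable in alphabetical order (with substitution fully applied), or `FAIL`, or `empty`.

step 1: unify b ~ e  [subst: {-} | 3 pending]
  bind b := e
step 2: unify (List Bool -> Bool) ~ f  [subst: {b:=e} | 2 pending]
  bind f := (List Bool -> Bool)
step 3: unify e ~ g  [subst: {b:=e, f:=(List Bool -> Bool)} | 1 pending]
  bind e := g
step 4: unify g ~ d  [subst: {b:=e, f:=(List Bool -> Bool), e:=g} | 0 pending]
  bind g := d

Answer: b:=d e:=d f:=(List Bool -> Bool) g:=d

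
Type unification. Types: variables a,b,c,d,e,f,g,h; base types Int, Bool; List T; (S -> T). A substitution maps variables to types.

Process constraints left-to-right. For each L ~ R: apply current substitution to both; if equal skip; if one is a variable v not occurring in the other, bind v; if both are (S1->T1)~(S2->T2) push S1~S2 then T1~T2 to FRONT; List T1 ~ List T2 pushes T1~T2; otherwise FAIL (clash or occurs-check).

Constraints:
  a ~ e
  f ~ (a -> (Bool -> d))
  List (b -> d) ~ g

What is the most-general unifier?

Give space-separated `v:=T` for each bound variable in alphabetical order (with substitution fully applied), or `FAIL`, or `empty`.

step 1: unify a ~ e  [subst: {-} | 2 pending]
  bind a := e
step 2: unify f ~ (e -> (Bool -> d))  [subst: {a:=e} | 1 pending]
  bind f := (e -> (Bool -> d))
step 3: unify List (b -> d) ~ g  [subst: {a:=e, f:=(e -> (Bool -> d))} | 0 pending]
  bind g := List (b -> d)

Answer: a:=e f:=(e -> (Bool -> d)) g:=List (b -> d)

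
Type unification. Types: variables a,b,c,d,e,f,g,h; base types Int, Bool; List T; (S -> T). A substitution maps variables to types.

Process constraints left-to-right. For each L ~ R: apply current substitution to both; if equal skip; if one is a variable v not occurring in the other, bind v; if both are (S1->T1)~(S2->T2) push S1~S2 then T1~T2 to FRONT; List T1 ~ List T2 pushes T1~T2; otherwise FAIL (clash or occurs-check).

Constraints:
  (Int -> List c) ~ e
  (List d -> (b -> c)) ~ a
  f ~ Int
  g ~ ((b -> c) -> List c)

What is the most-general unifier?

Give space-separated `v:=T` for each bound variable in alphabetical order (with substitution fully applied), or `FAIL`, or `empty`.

step 1: unify (Int -> List c) ~ e  [subst: {-} | 3 pending]
  bind e := (Int -> List c)
step 2: unify (List d -> (b -> c)) ~ a  [subst: {e:=(Int -> List c)} | 2 pending]
  bind a := (List d -> (b -> c))
step 3: unify f ~ Int  [subst: {e:=(Int -> List c), a:=(List d -> (b -> c))} | 1 pending]
  bind f := Int
step 4: unify g ~ ((b -> c) -> List c)  [subst: {e:=(Int -> List c), a:=(List d -> (b -> c)), f:=Int} | 0 pending]
  bind g := ((b -> c) -> List c)

Answer: a:=(List d -> (b -> c)) e:=(Int -> List c) f:=Int g:=((b -> c) -> List c)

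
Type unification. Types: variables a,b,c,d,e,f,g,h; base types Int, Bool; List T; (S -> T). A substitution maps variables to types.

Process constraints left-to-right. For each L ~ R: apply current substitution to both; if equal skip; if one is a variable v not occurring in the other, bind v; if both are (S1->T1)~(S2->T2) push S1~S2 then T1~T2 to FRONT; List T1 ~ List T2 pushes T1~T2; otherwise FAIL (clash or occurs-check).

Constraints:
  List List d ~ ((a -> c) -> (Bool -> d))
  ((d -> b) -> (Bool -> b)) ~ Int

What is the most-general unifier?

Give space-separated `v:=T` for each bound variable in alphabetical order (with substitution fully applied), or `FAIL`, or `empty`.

step 1: unify List List d ~ ((a -> c) -> (Bool -> d))  [subst: {-} | 1 pending]
  clash: List List d vs ((a -> c) -> (Bool -> d))

Answer: FAIL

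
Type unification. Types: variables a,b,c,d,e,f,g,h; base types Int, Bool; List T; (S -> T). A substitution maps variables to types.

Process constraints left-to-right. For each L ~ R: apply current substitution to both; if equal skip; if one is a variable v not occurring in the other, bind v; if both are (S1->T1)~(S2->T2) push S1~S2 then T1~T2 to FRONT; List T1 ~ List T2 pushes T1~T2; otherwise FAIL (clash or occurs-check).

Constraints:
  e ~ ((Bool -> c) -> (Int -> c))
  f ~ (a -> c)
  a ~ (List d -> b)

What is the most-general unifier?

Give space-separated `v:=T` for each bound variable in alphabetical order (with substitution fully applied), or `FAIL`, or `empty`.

step 1: unify e ~ ((Bool -> c) -> (Int -> c))  [subst: {-} | 2 pending]
  bind e := ((Bool -> c) -> (Int -> c))
step 2: unify f ~ (a -> c)  [subst: {e:=((Bool -> c) -> (Int -> c))} | 1 pending]
  bind f := (a -> c)
step 3: unify a ~ (List d -> b)  [subst: {e:=((Bool -> c) -> (Int -> c)), f:=(a -> c)} | 0 pending]
  bind a := (List d -> b)

Answer: a:=(List d -> b) e:=((Bool -> c) -> (Int -> c)) f:=((List d -> b) -> c)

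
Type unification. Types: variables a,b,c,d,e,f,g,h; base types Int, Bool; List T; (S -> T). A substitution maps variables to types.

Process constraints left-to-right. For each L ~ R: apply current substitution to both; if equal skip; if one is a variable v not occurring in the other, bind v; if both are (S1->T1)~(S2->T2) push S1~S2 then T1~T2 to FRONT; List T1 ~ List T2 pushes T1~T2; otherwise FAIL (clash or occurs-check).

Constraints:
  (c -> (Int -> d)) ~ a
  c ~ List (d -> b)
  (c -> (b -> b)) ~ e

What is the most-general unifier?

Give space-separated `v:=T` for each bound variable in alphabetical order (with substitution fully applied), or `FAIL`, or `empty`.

step 1: unify (c -> (Int -> d)) ~ a  [subst: {-} | 2 pending]
  bind a := (c -> (Int -> d))
step 2: unify c ~ List (d -> b)  [subst: {a:=(c -> (Int -> d))} | 1 pending]
  bind c := List (d -> b)
step 3: unify (List (d -> b) -> (b -> b)) ~ e  [subst: {a:=(c -> (Int -> d)), c:=List (d -> b)} | 0 pending]
  bind e := (List (d -> b) -> (b -> b))

Answer: a:=(List (d -> b) -> (Int -> d)) c:=List (d -> b) e:=(List (d -> b) -> (b -> b))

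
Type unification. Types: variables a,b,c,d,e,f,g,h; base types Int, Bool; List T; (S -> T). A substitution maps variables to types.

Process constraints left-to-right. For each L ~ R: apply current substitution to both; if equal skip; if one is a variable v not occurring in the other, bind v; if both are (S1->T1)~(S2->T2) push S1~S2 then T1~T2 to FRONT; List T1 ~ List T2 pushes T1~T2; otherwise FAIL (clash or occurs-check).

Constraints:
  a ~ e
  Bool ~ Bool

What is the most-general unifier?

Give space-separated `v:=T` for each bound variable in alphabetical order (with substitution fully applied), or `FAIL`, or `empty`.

step 1: unify a ~ e  [subst: {-} | 1 pending]
  bind a := e
step 2: unify Bool ~ Bool  [subst: {a:=e} | 0 pending]
  -> identical, skip

Answer: a:=e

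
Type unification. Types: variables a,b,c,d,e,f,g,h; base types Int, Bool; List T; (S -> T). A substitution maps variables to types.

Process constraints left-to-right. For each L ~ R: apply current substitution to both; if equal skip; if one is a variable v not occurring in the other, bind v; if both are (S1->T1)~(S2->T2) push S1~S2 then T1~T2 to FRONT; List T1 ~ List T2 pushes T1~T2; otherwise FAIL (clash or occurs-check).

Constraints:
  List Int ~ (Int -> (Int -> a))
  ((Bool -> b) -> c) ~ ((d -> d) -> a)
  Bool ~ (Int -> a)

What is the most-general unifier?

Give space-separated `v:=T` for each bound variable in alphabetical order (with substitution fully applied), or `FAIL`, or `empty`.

step 1: unify List Int ~ (Int -> (Int -> a))  [subst: {-} | 2 pending]
  clash: List Int vs (Int -> (Int -> a))

Answer: FAIL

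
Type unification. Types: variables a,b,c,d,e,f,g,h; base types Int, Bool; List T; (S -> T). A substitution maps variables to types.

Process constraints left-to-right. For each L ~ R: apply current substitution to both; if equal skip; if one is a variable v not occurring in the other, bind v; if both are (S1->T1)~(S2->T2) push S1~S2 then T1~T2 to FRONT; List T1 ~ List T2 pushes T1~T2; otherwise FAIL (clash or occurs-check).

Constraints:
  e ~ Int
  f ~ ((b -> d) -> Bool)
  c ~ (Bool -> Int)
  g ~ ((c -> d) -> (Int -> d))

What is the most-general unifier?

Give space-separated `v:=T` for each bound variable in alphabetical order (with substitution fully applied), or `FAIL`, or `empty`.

Answer: c:=(Bool -> Int) e:=Int f:=((b -> d) -> Bool) g:=(((Bool -> Int) -> d) -> (Int -> d))

Derivation:
step 1: unify e ~ Int  [subst: {-} | 3 pending]
  bind e := Int
step 2: unify f ~ ((b -> d) -> Bool)  [subst: {e:=Int} | 2 pending]
  bind f := ((b -> d) -> Bool)
step 3: unify c ~ (Bool -> Int)  [subst: {e:=Int, f:=((b -> d) -> Bool)} | 1 pending]
  bind c := (Bool -> Int)
step 4: unify g ~ (((Bool -> Int) -> d) -> (Int -> d))  [subst: {e:=Int, f:=((b -> d) -> Bool), c:=(Bool -> Int)} | 0 pending]
  bind g := (((Bool -> Int) -> d) -> (Int -> d))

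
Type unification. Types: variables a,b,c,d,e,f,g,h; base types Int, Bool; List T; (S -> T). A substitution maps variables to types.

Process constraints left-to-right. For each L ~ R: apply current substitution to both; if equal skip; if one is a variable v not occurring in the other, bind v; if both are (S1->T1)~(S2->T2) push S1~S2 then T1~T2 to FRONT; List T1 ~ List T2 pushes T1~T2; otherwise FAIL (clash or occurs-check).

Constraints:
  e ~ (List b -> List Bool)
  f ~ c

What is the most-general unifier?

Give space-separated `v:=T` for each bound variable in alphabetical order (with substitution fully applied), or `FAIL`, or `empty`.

step 1: unify e ~ (List b -> List Bool)  [subst: {-} | 1 pending]
  bind e := (List b -> List Bool)
step 2: unify f ~ c  [subst: {e:=(List b -> List Bool)} | 0 pending]
  bind f := c

Answer: e:=(List b -> List Bool) f:=c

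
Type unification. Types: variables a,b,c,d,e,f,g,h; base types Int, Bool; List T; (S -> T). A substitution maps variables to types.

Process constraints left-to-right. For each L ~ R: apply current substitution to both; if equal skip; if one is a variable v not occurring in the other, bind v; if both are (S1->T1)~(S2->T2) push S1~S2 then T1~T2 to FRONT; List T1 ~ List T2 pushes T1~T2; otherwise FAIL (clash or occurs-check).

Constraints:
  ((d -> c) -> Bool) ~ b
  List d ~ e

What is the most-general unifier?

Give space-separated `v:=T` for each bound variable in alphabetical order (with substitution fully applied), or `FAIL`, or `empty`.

step 1: unify ((d -> c) -> Bool) ~ b  [subst: {-} | 1 pending]
  bind b := ((d -> c) -> Bool)
step 2: unify List d ~ e  [subst: {b:=((d -> c) -> Bool)} | 0 pending]
  bind e := List d

Answer: b:=((d -> c) -> Bool) e:=List d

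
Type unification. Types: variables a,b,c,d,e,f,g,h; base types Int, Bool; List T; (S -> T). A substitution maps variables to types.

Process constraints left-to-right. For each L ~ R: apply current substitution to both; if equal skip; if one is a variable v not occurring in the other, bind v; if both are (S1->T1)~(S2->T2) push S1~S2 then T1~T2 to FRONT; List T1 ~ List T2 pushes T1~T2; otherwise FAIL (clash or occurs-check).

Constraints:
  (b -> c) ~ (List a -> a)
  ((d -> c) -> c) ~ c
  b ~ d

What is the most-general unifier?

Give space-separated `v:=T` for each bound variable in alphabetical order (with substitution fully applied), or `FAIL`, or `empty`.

step 1: unify (b -> c) ~ (List a -> a)  [subst: {-} | 2 pending]
  -> decompose arrow: push b~List a, c~a
step 2: unify b ~ List a  [subst: {-} | 3 pending]
  bind b := List a
step 3: unify c ~ a  [subst: {b:=List a} | 2 pending]
  bind c := a
step 4: unify ((d -> a) -> a) ~ a  [subst: {b:=List a, c:=a} | 1 pending]
  occurs-check fail

Answer: FAIL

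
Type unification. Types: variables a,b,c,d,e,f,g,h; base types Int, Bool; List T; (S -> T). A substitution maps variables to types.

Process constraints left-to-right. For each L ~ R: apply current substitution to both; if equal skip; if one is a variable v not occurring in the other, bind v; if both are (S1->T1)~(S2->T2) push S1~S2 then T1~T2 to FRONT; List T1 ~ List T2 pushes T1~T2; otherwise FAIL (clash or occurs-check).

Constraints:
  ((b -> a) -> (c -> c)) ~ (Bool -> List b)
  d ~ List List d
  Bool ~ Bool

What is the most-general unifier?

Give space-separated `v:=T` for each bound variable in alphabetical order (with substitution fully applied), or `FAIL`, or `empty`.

step 1: unify ((b -> a) -> (c -> c)) ~ (Bool -> List b)  [subst: {-} | 2 pending]
  -> decompose arrow: push (b -> a)~Bool, (c -> c)~List b
step 2: unify (b -> a) ~ Bool  [subst: {-} | 3 pending]
  clash: (b -> a) vs Bool

Answer: FAIL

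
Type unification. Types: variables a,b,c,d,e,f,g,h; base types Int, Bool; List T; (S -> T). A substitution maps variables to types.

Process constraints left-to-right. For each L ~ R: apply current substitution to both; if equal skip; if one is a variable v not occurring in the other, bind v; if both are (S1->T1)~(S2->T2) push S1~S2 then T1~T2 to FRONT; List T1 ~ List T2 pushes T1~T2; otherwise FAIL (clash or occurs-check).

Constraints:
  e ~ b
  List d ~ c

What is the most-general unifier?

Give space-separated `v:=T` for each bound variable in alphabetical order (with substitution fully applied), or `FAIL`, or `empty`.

Answer: c:=List d e:=b

Derivation:
step 1: unify e ~ b  [subst: {-} | 1 pending]
  bind e := b
step 2: unify List d ~ c  [subst: {e:=b} | 0 pending]
  bind c := List d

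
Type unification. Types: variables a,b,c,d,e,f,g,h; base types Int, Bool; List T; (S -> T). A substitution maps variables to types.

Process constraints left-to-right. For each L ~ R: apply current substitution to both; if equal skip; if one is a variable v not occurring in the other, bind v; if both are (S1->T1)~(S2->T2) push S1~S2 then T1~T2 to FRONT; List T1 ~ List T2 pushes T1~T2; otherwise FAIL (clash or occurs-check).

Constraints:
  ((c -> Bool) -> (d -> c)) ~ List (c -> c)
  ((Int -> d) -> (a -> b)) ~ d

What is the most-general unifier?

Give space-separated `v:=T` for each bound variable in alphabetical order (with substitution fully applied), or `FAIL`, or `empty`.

step 1: unify ((c -> Bool) -> (d -> c)) ~ List (c -> c)  [subst: {-} | 1 pending]
  clash: ((c -> Bool) -> (d -> c)) vs List (c -> c)

Answer: FAIL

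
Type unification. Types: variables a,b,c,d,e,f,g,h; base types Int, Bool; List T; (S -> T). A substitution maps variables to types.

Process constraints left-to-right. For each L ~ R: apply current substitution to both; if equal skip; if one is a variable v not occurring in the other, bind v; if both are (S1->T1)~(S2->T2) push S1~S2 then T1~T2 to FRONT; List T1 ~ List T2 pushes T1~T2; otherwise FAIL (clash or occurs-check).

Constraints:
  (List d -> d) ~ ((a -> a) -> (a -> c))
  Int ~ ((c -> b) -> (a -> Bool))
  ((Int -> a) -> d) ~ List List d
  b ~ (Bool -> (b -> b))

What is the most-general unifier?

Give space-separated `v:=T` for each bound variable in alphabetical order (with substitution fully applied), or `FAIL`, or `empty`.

Answer: FAIL

Derivation:
step 1: unify (List d -> d) ~ ((a -> a) -> (a -> c))  [subst: {-} | 3 pending]
  -> decompose arrow: push List d~(a -> a), d~(a -> c)
step 2: unify List d ~ (a -> a)  [subst: {-} | 4 pending]
  clash: List d vs (a -> a)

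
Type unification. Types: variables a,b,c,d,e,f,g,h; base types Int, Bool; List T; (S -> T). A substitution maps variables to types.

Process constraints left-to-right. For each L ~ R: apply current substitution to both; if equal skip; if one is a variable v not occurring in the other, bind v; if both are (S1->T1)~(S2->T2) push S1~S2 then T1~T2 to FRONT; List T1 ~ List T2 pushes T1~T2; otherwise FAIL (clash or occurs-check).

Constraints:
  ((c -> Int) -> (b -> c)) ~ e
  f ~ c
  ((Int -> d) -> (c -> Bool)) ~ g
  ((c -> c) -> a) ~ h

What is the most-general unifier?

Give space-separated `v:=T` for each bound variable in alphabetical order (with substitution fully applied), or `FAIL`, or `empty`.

step 1: unify ((c -> Int) -> (b -> c)) ~ e  [subst: {-} | 3 pending]
  bind e := ((c -> Int) -> (b -> c))
step 2: unify f ~ c  [subst: {e:=((c -> Int) -> (b -> c))} | 2 pending]
  bind f := c
step 3: unify ((Int -> d) -> (c -> Bool)) ~ g  [subst: {e:=((c -> Int) -> (b -> c)), f:=c} | 1 pending]
  bind g := ((Int -> d) -> (c -> Bool))
step 4: unify ((c -> c) -> a) ~ h  [subst: {e:=((c -> Int) -> (b -> c)), f:=c, g:=((Int -> d) -> (c -> Bool))} | 0 pending]
  bind h := ((c -> c) -> a)

Answer: e:=((c -> Int) -> (b -> c)) f:=c g:=((Int -> d) -> (c -> Bool)) h:=((c -> c) -> a)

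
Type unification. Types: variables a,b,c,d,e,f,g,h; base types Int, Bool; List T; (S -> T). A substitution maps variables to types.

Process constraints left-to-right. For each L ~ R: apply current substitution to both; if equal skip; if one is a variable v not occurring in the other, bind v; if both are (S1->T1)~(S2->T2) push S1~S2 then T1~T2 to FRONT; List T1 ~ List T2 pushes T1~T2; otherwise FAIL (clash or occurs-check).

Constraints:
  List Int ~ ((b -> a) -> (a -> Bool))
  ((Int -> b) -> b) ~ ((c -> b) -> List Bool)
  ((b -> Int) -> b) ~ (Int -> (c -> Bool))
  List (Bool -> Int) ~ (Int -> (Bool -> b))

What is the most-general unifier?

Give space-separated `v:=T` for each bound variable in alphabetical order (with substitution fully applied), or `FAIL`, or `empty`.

step 1: unify List Int ~ ((b -> a) -> (a -> Bool))  [subst: {-} | 3 pending]
  clash: List Int vs ((b -> a) -> (a -> Bool))

Answer: FAIL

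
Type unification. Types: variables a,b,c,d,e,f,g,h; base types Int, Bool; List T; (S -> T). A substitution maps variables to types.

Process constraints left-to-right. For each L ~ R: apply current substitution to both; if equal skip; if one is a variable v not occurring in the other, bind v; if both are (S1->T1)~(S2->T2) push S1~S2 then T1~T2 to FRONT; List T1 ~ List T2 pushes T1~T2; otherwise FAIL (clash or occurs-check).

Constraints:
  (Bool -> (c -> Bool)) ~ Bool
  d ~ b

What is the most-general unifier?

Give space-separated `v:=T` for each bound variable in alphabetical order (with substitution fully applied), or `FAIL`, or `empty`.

Answer: FAIL

Derivation:
step 1: unify (Bool -> (c -> Bool)) ~ Bool  [subst: {-} | 1 pending]
  clash: (Bool -> (c -> Bool)) vs Bool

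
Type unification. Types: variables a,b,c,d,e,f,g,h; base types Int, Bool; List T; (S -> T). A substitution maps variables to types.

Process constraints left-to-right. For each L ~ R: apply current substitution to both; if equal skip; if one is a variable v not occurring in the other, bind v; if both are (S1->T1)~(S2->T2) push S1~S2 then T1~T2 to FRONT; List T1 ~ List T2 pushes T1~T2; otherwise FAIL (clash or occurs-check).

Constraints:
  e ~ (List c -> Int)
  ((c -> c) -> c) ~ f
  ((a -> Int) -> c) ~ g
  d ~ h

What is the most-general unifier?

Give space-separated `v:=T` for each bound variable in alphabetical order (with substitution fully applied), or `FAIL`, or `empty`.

step 1: unify e ~ (List c -> Int)  [subst: {-} | 3 pending]
  bind e := (List c -> Int)
step 2: unify ((c -> c) -> c) ~ f  [subst: {e:=(List c -> Int)} | 2 pending]
  bind f := ((c -> c) -> c)
step 3: unify ((a -> Int) -> c) ~ g  [subst: {e:=(List c -> Int), f:=((c -> c) -> c)} | 1 pending]
  bind g := ((a -> Int) -> c)
step 4: unify d ~ h  [subst: {e:=(List c -> Int), f:=((c -> c) -> c), g:=((a -> Int) -> c)} | 0 pending]
  bind d := h

Answer: d:=h e:=(List c -> Int) f:=((c -> c) -> c) g:=((a -> Int) -> c)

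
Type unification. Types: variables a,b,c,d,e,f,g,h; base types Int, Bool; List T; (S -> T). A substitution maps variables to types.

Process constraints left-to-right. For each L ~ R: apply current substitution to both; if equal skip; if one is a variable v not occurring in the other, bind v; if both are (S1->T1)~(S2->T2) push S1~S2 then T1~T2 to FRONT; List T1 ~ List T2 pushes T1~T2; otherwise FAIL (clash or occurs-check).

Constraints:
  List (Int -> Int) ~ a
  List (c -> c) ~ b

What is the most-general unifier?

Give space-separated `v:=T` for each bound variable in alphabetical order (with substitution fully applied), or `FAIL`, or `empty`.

step 1: unify List (Int -> Int) ~ a  [subst: {-} | 1 pending]
  bind a := List (Int -> Int)
step 2: unify List (c -> c) ~ b  [subst: {a:=List (Int -> Int)} | 0 pending]
  bind b := List (c -> c)

Answer: a:=List (Int -> Int) b:=List (c -> c)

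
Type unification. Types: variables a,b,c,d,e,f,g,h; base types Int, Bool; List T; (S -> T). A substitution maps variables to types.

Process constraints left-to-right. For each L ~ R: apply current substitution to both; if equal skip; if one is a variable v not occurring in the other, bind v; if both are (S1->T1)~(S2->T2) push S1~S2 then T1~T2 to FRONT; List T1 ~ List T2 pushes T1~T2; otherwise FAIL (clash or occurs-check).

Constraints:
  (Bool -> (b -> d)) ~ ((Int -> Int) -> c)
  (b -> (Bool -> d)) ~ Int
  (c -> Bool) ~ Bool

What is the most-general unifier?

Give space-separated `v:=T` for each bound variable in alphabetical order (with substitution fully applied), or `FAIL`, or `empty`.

Answer: FAIL

Derivation:
step 1: unify (Bool -> (b -> d)) ~ ((Int -> Int) -> c)  [subst: {-} | 2 pending]
  -> decompose arrow: push Bool~(Int -> Int), (b -> d)~c
step 2: unify Bool ~ (Int -> Int)  [subst: {-} | 3 pending]
  clash: Bool vs (Int -> Int)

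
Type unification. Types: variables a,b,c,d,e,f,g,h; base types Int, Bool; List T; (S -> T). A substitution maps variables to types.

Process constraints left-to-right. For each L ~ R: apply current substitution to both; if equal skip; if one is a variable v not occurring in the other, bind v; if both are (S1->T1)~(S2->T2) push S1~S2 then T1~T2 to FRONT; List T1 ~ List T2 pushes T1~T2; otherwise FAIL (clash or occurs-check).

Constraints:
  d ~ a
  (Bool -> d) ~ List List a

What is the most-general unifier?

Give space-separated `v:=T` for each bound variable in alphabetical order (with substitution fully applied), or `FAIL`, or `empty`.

step 1: unify d ~ a  [subst: {-} | 1 pending]
  bind d := a
step 2: unify (Bool -> a) ~ List List a  [subst: {d:=a} | 0 pending]
  clash: (Bool -> a) vs List List a

Answer: FAIL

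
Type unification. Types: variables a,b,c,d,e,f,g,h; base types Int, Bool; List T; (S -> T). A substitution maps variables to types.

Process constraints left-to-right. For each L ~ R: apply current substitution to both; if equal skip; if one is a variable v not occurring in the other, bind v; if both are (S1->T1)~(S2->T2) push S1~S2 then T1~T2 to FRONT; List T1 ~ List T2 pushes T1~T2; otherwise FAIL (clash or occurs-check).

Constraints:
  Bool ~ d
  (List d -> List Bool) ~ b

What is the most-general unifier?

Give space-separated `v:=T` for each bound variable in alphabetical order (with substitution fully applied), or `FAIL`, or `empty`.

step 1: unify Bool ~ d  [subst: {-} | 1 pending]
  bind d := Bool
step 2: unify (List Bool -> List Bool) ~ b  [subst: {d:=Bool} | 0 pending]
  bind b := (List Bool -> List Bool)

Answer: b:=(List Bool -> List Bool) d:=Bool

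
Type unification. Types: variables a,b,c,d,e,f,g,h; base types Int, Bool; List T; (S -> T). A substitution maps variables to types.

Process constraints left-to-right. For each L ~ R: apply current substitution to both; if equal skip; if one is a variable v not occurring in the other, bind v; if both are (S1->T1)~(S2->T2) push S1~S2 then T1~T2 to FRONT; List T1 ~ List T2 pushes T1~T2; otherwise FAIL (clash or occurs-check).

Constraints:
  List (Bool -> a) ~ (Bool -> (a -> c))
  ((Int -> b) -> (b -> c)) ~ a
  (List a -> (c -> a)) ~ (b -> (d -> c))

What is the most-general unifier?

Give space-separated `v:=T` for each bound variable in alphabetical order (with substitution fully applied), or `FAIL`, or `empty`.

step 1: unify List (Bool -> a) ~ (Bool -> (a -> c))  [subst: {-} | 2 pending]
  clash: List (Bool -> a) vs (Bool -> (a -> c))

Answer: FAIL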